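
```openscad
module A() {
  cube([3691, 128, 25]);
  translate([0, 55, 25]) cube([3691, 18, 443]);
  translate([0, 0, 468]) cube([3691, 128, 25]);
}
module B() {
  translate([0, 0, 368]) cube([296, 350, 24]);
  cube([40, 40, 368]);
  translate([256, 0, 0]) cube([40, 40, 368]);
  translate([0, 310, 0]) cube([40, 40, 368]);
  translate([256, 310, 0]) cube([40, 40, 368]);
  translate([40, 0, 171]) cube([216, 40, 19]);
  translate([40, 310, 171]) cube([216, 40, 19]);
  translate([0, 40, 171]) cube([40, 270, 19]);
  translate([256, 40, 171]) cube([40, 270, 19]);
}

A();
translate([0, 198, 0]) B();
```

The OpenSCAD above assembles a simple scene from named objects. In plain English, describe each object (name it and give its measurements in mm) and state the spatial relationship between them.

A is an I-beam lying along x, 3691 mm long. Overall section height 493 mm. Two flanges 128 mm wide (y) and 25 mm thick, one on the floor and one at the top; a web 18 mm thick runs between them, centred on the flange width.

B is a simple wooden stool: a rectangular seat 296 mm (x) by 350 mm (y), 24 mm thick, top face at z = 392 mm, on four square legs, each 40×40 mm in cross-section. The legs rest on z = 0, each flush with a corner of the seat. Four stretchers, 40 mm wide and 19 mm tall, connect adjacent legs with their undersides at z = 171 mm, each running between the inner faces of the legs it joins and aligned with the legs' outer faces on the other axis.

The stool is on the floor beside the I-beam on its +y side.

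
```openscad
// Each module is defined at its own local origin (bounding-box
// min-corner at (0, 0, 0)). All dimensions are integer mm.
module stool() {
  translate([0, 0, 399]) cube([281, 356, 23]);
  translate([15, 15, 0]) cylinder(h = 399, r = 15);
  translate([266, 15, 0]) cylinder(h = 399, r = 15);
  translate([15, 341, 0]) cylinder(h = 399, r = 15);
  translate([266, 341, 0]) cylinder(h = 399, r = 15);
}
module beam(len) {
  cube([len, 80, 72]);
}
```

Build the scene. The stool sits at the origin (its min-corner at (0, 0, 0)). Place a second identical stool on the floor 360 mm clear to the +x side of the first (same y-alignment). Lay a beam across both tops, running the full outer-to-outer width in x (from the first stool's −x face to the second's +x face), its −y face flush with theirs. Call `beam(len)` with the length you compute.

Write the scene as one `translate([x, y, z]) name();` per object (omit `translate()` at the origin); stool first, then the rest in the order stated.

stool();
translate([641, 0, 0]) stool();
translate([0, 0, 422]) beam(922);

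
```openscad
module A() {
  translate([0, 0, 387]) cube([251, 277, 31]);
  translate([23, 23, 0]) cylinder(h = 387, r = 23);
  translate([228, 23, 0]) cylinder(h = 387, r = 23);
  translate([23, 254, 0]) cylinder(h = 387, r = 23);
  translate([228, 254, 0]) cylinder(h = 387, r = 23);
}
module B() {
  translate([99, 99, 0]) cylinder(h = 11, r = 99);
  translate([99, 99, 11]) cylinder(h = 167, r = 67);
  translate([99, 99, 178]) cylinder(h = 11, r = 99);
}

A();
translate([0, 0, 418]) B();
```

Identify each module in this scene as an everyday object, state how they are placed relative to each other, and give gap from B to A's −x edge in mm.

A is a stool. B is a spool. The spool is on top of the stool. The gap from the spool to the stool's −x edge is 0 mm.

The spool's min-x is at 0; the stool's min-x is 0; gap = 0 mm.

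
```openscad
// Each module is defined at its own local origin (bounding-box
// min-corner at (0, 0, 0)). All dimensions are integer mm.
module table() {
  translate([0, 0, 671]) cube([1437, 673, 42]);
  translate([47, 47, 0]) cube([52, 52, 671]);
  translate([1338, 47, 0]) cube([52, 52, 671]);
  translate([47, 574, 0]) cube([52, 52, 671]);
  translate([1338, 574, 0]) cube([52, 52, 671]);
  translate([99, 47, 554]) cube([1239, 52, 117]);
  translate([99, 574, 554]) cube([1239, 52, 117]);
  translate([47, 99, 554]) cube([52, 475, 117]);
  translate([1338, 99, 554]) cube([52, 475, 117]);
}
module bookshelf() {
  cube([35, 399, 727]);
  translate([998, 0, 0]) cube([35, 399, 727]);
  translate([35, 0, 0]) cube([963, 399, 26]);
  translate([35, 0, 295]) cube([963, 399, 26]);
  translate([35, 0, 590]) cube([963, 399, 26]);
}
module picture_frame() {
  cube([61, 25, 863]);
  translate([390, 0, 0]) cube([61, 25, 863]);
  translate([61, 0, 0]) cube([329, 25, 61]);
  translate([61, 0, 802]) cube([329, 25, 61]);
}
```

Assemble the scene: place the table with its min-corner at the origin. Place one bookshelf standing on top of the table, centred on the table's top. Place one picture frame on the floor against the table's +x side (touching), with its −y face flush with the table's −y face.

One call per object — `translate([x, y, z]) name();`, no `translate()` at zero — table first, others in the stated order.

table();
translate([202, 137, 713]) bookshelf();
translate([1437, 0, 0]) picture_frame();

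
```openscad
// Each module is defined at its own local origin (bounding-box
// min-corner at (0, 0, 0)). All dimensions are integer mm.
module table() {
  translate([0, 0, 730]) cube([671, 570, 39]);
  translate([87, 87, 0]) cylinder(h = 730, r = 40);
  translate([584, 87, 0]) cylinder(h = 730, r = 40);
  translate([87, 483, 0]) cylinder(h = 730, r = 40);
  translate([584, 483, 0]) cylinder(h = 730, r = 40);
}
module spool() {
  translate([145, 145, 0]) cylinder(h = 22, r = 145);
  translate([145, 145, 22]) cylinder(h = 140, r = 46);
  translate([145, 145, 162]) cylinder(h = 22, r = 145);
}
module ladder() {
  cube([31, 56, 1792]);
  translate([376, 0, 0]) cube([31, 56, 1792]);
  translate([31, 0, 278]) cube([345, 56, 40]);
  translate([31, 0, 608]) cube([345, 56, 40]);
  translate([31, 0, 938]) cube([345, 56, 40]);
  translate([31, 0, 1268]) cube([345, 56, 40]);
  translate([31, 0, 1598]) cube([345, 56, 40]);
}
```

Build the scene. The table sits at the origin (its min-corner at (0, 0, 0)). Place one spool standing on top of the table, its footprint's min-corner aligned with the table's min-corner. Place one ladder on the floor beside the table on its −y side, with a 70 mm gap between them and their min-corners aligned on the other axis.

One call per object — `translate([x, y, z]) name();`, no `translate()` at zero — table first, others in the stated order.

table();
translate([0, 0, 769]) spool();
translate([0, -126, 0]) ladder();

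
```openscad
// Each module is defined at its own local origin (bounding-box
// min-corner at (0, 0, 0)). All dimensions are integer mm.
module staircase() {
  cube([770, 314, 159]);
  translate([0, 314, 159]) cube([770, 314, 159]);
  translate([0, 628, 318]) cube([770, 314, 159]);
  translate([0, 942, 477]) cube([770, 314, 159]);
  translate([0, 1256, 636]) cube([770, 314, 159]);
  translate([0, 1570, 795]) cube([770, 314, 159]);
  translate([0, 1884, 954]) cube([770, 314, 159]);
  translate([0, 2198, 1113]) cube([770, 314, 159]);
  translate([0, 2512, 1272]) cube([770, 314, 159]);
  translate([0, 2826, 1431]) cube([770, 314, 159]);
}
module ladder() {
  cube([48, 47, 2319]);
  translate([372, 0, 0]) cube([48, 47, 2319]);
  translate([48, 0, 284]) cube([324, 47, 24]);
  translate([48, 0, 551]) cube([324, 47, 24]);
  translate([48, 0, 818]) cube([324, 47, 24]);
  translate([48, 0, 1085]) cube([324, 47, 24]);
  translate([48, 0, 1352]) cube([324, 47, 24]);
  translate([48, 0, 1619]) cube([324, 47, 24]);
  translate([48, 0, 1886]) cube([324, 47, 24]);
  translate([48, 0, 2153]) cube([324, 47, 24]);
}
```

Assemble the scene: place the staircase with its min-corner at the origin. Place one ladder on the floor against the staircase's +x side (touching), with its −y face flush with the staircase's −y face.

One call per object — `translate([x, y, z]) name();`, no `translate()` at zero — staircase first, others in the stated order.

staircase();
translate([770, 0, 0]) ladder();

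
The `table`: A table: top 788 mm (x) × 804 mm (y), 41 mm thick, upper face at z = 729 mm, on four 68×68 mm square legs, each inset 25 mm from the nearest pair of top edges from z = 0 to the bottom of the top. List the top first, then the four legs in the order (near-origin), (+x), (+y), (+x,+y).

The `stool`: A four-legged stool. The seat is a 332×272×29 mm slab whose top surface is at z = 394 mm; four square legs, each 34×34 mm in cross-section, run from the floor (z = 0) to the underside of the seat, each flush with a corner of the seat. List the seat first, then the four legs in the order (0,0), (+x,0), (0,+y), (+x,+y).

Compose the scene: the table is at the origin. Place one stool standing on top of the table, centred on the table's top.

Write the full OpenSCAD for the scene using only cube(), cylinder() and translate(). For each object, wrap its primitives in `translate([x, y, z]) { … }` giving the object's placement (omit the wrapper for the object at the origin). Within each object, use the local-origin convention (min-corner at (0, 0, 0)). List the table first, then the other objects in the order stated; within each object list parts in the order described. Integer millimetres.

translate([0, 0, 688]) cube([788, 804, 41]);
translate([25, 25, 0]) cube([68, 68, 688]);
translate([695, 25, 0]) cube([68, 68, 688]);
translate([25, 711, 0]) cube([68, 68, 688]);
translate([695, 711, 0]) cube([68, 68, 688]);
translate([228, 266, 729]) {
  translate([0, 0, 365]) cube([332, 272, 29]);
  cube([34, 34, 365]);
  translate([298, 0, 0]) cube([34, 34, 365]);
  translate([0, 238, 0]) cube([34, 34, 365]);
  translate([298, 238, 0]) cube([34, 34, 365]);
}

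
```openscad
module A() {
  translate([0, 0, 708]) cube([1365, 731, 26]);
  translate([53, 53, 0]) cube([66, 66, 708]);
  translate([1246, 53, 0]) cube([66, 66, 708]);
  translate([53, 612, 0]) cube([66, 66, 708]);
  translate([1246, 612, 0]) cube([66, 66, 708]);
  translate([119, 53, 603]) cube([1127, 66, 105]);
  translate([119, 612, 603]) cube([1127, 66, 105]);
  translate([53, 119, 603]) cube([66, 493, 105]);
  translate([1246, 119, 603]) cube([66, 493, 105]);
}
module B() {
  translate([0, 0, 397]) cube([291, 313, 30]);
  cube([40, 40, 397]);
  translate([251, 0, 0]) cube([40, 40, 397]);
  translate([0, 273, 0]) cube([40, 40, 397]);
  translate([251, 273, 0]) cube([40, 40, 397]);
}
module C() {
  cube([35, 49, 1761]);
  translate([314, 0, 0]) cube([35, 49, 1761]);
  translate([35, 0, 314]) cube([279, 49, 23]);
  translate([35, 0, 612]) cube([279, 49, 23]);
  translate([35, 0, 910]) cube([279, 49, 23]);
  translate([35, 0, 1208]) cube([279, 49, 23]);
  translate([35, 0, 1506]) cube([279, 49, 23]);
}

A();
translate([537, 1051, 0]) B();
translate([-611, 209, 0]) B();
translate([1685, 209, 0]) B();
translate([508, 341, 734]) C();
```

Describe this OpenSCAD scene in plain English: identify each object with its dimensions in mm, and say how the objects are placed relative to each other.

A is a table: top 1365 mm (x) × 731 mm (y), 26 mm thick, upper face at z = 734 mm, on four 66×66 mm square legs, each inset 53 mm from the nearest pair of top edges, running from z = 0 to the bottom of the top. Four apron rails, 66 mm thick and 105 mm tall, run between adjacent legs with their top edges flush with the underside of the top and their outer faces flush with the legs' outer faces.

B is a four-legged stool. The seat is 291×313 mm, 30 mm thick, top at z = 427 mm. It stands on four square legs, each 40×40 mm in cross-section, from z = 0 to the seat underside, each flush with a corner of the seat.

C is a straight ladder. Two 35×49 mm vertical rails, 1761 mm tall, stand 349 mm apart (outside-to-outside) with their front faces coplanar on the −y side. 5 rungs, each 49 mm deep and 23 mm tall, span between the inner faces of the rails, front faces flush with the rails. The lowest rung's underside is at z = 314 mm and rungs are spaced 298 mm apart (underside to underside).

Three stools sit around the table at the +y, −x, +x sides. The ladder is on top of the table, centred.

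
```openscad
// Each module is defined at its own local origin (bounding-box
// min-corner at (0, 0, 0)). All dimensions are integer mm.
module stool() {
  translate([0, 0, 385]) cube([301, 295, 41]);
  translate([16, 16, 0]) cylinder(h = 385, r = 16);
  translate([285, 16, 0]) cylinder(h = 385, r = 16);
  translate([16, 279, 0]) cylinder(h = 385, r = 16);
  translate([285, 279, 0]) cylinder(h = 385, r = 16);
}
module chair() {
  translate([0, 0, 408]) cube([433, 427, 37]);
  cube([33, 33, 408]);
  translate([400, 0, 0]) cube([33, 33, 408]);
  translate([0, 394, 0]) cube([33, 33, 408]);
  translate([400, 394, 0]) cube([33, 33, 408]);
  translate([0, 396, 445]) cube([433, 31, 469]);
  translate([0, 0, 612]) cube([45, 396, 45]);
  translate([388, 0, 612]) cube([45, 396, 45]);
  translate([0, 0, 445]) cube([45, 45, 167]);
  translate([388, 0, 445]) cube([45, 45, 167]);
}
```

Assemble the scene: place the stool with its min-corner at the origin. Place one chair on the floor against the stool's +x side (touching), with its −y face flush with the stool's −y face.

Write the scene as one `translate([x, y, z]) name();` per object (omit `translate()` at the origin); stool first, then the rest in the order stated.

stool();
translate([301, 0, 0]) chair();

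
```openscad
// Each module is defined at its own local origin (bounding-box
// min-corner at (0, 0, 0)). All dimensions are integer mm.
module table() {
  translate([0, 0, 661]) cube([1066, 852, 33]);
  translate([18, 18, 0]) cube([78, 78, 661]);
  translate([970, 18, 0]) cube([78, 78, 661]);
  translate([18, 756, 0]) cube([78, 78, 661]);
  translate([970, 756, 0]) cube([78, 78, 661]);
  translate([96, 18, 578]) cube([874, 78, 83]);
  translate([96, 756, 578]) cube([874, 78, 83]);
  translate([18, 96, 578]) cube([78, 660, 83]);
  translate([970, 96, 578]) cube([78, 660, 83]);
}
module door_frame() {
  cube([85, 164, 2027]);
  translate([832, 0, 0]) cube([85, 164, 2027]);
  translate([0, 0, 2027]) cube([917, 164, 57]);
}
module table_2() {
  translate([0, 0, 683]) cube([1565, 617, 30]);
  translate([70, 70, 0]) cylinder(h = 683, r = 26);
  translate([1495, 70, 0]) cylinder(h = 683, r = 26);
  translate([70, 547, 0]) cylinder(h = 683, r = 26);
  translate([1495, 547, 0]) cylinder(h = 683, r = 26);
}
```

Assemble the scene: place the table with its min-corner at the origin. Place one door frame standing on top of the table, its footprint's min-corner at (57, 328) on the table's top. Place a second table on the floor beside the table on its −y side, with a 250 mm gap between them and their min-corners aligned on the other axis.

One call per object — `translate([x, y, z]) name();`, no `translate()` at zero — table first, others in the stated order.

table();
translate([57, 328, 694]) door_frame();
translate([0, -867, 0]) table_2();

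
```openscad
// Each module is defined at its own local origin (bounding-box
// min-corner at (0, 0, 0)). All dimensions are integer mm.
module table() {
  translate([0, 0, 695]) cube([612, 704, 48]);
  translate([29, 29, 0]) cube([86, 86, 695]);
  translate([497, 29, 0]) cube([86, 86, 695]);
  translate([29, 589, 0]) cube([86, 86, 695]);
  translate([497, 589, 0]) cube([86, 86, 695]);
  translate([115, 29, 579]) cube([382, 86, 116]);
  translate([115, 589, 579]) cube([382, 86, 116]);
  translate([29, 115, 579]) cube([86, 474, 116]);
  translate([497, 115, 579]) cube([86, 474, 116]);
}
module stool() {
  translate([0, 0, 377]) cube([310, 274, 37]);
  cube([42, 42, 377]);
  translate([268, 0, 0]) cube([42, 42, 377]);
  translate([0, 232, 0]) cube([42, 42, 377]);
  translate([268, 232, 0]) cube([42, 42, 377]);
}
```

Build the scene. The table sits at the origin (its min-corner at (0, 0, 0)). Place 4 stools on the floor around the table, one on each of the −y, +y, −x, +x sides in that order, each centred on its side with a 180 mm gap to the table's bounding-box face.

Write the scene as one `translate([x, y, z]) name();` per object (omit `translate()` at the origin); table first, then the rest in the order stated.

table();
translate([151, -454, 0]) stool();
translate([151, 884, 0]) stool();
translate([-490, 215, 0]) stool();
translate([792, 215, 0]) stool();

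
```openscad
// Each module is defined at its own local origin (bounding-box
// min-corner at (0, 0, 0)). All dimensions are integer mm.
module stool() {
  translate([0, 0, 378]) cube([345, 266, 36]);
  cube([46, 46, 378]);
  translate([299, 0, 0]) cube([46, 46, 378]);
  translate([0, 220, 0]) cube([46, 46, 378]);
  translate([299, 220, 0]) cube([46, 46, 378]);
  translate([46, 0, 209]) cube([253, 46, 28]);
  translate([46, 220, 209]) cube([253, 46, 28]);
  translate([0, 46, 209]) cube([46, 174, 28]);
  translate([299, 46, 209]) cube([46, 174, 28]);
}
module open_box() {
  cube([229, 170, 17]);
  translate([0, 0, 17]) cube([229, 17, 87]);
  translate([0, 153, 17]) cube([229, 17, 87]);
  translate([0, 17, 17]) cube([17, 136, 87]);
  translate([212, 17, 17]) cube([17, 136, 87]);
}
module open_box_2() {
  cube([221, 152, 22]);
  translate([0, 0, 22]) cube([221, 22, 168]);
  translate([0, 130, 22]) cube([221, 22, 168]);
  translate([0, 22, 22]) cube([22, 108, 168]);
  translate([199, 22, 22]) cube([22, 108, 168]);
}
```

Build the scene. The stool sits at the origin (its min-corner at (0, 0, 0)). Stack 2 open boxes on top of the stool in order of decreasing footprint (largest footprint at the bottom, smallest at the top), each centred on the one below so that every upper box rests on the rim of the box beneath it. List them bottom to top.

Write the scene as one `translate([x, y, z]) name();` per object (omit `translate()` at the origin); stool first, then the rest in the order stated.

stool();
translate([58, 48, 414]) open_box();
translate([62, 57, 518]) open_box_2();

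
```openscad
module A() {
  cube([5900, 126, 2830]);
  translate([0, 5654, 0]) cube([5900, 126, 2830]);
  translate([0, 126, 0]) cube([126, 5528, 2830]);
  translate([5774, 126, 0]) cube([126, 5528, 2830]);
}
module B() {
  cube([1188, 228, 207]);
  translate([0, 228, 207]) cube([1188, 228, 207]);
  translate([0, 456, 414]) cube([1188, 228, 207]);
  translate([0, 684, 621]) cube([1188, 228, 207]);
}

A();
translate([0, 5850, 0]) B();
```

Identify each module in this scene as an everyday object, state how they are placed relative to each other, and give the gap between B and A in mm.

A is a house frame. B is a staircase. The staircase is on the floor beside the house frame on its +y side. The gap between the staircase and the house frame is 70 mm.

The staircase's nearest face is 70 mm from the house frame's +y face.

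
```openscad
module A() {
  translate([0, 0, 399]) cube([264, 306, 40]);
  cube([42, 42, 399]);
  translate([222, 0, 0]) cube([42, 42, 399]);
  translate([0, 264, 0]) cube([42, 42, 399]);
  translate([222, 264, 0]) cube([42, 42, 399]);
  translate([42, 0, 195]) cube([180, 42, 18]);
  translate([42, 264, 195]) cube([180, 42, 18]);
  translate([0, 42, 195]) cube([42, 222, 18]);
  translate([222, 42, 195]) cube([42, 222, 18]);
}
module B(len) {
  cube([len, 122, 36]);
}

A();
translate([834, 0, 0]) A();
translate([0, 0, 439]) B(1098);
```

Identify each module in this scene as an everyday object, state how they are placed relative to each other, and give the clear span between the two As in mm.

A is a stool. B is a beam. A beam spans the tops of two stools. The clear span between the two stools is 570 mm.

Second stool starts at x = 834; first ends at x = 264; clear span = 834 − 264 = 570 mm.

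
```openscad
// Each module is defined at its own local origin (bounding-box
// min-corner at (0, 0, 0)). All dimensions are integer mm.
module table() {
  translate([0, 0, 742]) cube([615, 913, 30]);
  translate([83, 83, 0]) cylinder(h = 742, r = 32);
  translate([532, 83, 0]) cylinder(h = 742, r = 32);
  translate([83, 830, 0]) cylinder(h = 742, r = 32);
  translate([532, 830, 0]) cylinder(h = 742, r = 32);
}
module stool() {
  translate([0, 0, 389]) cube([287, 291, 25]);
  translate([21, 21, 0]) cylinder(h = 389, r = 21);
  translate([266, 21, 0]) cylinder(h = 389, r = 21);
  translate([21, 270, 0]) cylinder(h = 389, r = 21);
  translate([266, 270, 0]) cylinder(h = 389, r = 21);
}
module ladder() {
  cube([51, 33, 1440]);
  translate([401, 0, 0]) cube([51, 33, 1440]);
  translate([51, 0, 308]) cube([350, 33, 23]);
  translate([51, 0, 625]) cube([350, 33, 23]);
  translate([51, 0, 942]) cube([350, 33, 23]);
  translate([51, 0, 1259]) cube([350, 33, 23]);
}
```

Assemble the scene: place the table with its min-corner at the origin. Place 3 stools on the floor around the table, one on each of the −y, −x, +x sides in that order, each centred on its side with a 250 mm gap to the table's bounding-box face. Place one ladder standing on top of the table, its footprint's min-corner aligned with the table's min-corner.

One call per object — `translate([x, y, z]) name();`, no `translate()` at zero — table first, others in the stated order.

table();
translate([164, -541, 0]) stool();
translate([-537, 311, 0]) stool();
translate([865, 311, 0]) stool();
translate([0, 0, 772]) ladder();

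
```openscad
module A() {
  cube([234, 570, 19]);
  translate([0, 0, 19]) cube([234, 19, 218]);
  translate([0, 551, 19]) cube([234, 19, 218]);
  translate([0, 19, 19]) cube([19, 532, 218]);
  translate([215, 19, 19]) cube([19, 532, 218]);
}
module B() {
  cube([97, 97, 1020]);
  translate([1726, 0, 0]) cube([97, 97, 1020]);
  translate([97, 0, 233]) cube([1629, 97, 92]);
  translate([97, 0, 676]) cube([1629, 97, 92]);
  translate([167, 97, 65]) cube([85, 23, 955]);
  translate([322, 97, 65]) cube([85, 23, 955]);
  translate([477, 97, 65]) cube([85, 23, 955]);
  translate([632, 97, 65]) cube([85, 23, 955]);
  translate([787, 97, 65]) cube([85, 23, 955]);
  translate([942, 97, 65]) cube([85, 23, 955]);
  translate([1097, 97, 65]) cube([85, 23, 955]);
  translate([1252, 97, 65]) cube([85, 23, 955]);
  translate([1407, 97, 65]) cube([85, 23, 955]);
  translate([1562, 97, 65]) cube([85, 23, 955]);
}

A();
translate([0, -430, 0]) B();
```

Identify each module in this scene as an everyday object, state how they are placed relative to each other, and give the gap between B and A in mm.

The fence section's nearest face is 310 mm from the open box's −y face.

A is an open box. B is a fence section. The fence section is on the floor beside the open box on its −y side. The gap between the fence section and the open box is 310 mm.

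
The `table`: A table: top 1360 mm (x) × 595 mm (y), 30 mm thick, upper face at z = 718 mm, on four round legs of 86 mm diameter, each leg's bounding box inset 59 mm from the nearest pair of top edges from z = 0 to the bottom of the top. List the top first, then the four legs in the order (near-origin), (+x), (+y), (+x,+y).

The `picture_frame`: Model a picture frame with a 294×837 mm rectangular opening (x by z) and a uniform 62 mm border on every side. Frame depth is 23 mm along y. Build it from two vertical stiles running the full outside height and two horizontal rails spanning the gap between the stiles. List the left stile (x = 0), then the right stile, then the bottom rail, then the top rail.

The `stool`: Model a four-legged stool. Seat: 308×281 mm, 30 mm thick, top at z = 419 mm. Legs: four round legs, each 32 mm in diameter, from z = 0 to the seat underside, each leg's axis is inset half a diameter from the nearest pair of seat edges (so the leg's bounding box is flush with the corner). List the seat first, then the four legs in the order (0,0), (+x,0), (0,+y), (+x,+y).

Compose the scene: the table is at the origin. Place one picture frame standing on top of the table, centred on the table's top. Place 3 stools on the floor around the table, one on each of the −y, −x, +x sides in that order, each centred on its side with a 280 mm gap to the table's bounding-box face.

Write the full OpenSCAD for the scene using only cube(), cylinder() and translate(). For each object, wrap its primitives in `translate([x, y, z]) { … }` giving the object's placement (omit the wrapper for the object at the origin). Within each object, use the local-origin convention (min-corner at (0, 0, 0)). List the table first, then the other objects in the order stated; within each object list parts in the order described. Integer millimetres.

translate([0, 0, 688]) cube([1360, 595, 30]);
translate([102, 102, 0]) cylinder(h = 688, r = 43);
translate([1258, 102, 0]) cylinder(h = 688, r = 43);
translate([102, 493, 0]) cylinder(h = 688, r = 43);
translate([1258, 493, 0]) cylinder(h = 688, r = 43);
translate([471, 286, 718]) {
  cube([62, 23, 961]);
  translate([356, 0, 0]) cube([62, 23, 961]);
  translate([62, 0, 0]) cube([294, 23, 62]);
  translate([62, 0, 899]) cube([294, 23, 62]);
}
translate([526, -561, 0]) {
  translate([0, 0, 389]) cube([308, 281, 30]);
  translate([16, 16, 0]) cylinder(h = 389, r = 16);
  translate([292, 16, 0]) cylinder(h = 389, r = 16);
  translate([16, 265, 0]) cylinder(h = 389, r = 16);
  translate([292, 265, 0]) cylinder(h = 389, r = 16);
}
translate([-588, 157, 0]) {
  translate([0, 0, 389]) cube([308, 281, 30]);
  translate([16, 16, 0]) cylinder(h = 389, r = 16);
  translate([292, 16, 0]) cylinder(h = 389, r = 16);
  translate([16, 265, 0]) cylinder(h = 389, r = 16);
  translate([292, 265, 0]) cylinder(h = 389, r = 16);
}
translate([1640, 157, 0]) {
  translate([0, 0, 389]) cube([308, 281, 30]);
  translate([16, 16, 0]) cylinder(h = 389, r = 16);
  translate([292, 16, 0]) cylinder(h = 389, r = 16);
  translate([16, 265, 0]) cylinder(h = 389, r = 16);
  translate([292, 265, 0]) cylinder(h = 389, r = 16);
}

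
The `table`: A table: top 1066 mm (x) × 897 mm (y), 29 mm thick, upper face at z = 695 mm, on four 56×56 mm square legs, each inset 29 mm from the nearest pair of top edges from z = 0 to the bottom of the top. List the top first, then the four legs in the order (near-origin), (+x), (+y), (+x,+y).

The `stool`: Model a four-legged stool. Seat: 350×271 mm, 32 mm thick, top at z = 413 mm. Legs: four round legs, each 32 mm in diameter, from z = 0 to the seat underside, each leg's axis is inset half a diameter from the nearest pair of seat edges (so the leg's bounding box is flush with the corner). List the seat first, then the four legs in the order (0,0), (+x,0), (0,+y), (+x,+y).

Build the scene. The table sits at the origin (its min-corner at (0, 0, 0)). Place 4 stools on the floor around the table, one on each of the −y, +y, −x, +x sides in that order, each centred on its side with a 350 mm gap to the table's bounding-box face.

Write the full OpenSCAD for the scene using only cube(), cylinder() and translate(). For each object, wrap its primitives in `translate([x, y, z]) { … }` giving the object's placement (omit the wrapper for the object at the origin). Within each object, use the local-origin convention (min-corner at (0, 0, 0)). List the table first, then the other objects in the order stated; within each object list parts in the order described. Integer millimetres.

translate([0, 0, 666]) cube([1066, 897, 29]);
translate([29, 29, 0]) cube([56, 56, 666]);
translate([981, 29, 0]) cube([56, 56, 666]);
translate([29, 812, 0]) cube([56, 56, 666]);
translate([981, 812, 0]) cube([56, 56, 666]);
translate([358, -621, 0]) {
  translate([0, 0, 381]) cube([350, 271, 32]);
  translate([16, 16, 0]) cylinder(h = 381, r = 16);
  translate([334, 16, 0]) cylinder(h = 381, r = 16);
  translate([16, 255, 0]) cylinder(h = 381, r = 16);
  translate([334, 255, 0]) cylinder(h = 381, r = 16);
}
translate([358, 1247, 0]) {
  translate([0, 0, 381]) cube([350, 271, 32]);
  translate([16, 16, 0]) cylinder(h = 381, r = 16);
  translate([334, 16, 0]) cylinder(h = 381, r = 16);
  translate([16, 255, 0]) cylinder(h = 381, r = 16);
  translate([334, 255, 0]) cylinder(h = 381, r = 16);
}
translate([-700, 313, 0]) {
  translate([0, 0, 381]) cube([350, 271, 32]);
  translate([16, 16, 0]) cylinder(h = 381, r = 16);
  translate([334, 16, 0]) cylinder(h = 381, r = 16);
  translate([16, 255, 0]) cylinder(h = 381, r = 16);
  translate([334, 255, 0]) cylinder(h = 381, r = 16);
}
translate([1416, 313, 0]) {
  translate([0, 0, 381]) cube([350, 271, 32]);
  translate([16, 16, 0]) cylinder(h = 381, r = 16);
  translate([334, 16, 0]) cylinder(h = 381, r = 16);
  translate([16, 255, 0]) cylinder(h = 381, r = 16);
  translate([334, 255, 0]) cylinder(h = 381, r = 16);
}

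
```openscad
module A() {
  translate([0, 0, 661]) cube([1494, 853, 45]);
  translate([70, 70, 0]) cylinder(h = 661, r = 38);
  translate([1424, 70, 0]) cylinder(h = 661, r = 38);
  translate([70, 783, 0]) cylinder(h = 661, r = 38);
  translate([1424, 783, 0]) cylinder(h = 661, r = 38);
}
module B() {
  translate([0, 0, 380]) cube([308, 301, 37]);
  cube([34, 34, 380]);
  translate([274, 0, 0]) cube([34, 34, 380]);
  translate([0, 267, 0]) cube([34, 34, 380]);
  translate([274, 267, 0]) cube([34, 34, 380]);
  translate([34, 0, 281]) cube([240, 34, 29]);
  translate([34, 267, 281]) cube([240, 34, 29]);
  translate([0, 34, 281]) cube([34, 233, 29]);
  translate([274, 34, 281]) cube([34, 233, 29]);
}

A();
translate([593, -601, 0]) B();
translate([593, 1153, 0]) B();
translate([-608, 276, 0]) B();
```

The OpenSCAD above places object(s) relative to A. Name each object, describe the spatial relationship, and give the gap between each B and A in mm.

Each stool's nearest face is 300 mm from the table's bounding box.

A is a table. B is a stool. Three stools sit around the table at the −y, +y, −x sides. The gap between each stool and the table is 300 mm.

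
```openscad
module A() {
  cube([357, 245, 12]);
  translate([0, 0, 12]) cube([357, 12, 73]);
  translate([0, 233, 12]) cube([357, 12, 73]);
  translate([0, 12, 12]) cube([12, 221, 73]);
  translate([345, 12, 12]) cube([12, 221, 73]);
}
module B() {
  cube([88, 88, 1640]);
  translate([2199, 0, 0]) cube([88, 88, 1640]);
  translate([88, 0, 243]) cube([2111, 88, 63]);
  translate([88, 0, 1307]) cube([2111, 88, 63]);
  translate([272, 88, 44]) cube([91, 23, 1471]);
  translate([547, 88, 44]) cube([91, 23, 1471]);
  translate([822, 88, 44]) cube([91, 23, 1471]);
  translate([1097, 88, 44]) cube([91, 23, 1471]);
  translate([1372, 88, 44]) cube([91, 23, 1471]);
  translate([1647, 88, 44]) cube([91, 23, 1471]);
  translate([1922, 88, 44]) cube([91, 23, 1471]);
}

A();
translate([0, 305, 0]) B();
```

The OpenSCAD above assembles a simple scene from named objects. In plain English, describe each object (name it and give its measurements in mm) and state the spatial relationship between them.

A is an open storage box with external size 357×245×85 mm and wall thickness 12 mm (the base is also 12 mm thick). The base covers the whole footprint; the four walls stand on the base, with the y-facing walls full-width and the x-facing walls fitting between their inner faces.

B is a fence section. Two 88×88 mm posts, 1640 mm tall, stand on the floor with a clear span of 2111 mm between their inner faces. Two horizontal rails of 88×63 mm section span the gap between the posts with their undersides at z = 243 mm and z = 1307 mm, flush with the posts' −y face. 7 pickets, each 91 mm wide, 23 mm thick and 1471 mm tall, are fixed to the +y face of the rails with their bottoms at z = 44 mm, evenly spaced across the span with equal gaps (rounded down to the nearest mm) at the −x end and between each pair — any rounding remainder accumulates at the +x end.

The fence section is on the floor beside the open box on its +y side.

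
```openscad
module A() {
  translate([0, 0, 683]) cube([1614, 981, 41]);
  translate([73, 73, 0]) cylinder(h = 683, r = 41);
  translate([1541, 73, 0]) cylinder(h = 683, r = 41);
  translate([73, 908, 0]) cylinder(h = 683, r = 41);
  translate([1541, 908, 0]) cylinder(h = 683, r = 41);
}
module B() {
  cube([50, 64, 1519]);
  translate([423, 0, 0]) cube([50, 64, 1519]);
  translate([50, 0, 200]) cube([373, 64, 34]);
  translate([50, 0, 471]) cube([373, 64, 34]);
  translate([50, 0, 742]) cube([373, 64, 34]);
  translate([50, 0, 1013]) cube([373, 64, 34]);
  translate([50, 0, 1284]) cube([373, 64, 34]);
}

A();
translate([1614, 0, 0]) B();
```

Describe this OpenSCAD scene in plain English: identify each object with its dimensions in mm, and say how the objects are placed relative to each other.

A is a table: top 1614 mm (x) × 981 mm (y), 41 mm thick, upper face at z = 724 mm, on four round legs of 82 mm diameter, each leg's bounding box inset 32 mm from the nearest pair of top edges, running from z = 0 to the bottom of the top.

B is a wooden ladder with two side rails of 50×64 mm section and 1519 mm height, set 473 mm apart overall. Between them run 5 rectangular rungs (64 mm deep, 34 mm thick), front faces flush with the rails' −y face. The bottom of the first rung is 200 mm above the floor and each subsequent rung is 271 mm higher than the one below.

The ladder is against the table's +x side, with their −y faces flush.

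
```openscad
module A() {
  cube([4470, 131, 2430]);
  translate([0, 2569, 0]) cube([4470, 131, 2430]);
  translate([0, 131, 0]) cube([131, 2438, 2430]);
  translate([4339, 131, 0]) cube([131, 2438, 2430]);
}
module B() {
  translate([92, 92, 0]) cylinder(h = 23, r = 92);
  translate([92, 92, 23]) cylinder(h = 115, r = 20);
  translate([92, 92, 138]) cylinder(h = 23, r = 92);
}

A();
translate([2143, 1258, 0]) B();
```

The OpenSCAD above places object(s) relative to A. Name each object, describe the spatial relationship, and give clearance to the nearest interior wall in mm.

A is a house frame. B is a spool. The spool sits inside the house frame, centred. The clearance to the nearest interior wall is 1127 mm.

Clearances: x = 2012, y = 1127; minimum 1127 mm.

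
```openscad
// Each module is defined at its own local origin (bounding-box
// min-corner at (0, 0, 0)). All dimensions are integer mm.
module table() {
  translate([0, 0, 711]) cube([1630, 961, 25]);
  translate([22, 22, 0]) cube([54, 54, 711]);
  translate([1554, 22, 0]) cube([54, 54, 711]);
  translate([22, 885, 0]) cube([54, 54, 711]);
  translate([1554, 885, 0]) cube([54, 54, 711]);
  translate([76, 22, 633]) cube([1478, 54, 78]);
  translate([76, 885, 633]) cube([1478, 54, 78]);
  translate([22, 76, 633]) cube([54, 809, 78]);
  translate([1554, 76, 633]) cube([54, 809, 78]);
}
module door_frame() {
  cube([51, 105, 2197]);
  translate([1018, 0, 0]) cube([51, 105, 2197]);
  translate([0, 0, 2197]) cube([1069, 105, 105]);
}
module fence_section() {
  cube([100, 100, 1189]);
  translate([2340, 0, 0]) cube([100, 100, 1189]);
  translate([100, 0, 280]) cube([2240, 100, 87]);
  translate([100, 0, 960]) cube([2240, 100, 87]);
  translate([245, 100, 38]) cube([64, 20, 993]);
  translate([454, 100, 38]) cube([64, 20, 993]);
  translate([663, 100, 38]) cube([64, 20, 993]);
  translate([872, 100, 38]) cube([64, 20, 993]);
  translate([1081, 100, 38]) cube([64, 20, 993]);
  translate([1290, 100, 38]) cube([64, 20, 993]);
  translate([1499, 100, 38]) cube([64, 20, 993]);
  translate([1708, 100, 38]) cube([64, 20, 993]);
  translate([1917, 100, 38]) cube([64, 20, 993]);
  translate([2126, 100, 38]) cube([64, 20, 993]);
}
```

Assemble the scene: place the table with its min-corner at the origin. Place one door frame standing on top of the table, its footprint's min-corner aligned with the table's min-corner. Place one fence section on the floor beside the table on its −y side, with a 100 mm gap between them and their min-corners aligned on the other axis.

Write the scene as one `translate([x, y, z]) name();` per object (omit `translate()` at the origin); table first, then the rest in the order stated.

table();
translate([0, 0, 736]) door_frame();
translate([0, -220, 0]) fence_section();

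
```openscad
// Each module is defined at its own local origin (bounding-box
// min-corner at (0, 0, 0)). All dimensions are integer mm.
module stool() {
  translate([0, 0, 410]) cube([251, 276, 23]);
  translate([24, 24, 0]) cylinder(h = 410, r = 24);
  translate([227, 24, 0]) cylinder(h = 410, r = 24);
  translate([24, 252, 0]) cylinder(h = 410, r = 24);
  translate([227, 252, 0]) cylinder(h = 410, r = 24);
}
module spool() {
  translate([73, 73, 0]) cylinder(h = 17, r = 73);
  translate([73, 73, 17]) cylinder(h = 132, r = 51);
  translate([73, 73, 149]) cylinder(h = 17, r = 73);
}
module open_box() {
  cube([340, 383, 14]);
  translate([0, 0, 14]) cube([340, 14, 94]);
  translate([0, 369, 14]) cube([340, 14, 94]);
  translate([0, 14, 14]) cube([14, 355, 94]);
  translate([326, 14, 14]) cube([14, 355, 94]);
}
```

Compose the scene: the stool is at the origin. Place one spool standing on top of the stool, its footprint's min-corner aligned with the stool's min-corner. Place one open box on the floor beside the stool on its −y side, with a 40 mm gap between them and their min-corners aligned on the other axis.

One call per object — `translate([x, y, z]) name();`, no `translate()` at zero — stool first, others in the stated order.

stool();
translate([0, 0, 433]) spool();
translate([0, -423, 0]) open_box();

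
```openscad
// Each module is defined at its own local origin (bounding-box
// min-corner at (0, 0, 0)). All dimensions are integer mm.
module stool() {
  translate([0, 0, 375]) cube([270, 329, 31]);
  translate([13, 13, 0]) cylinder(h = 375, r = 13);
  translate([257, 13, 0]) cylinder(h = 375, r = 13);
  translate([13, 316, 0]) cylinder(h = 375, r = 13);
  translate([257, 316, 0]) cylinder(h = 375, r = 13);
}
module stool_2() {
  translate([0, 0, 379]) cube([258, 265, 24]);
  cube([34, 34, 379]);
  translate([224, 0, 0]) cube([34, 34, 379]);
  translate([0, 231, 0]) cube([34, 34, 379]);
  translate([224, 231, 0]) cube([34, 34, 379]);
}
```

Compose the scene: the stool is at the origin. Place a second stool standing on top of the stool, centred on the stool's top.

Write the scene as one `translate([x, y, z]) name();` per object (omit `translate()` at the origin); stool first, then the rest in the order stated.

stool();
translate([6, 32, 406]) stool_2();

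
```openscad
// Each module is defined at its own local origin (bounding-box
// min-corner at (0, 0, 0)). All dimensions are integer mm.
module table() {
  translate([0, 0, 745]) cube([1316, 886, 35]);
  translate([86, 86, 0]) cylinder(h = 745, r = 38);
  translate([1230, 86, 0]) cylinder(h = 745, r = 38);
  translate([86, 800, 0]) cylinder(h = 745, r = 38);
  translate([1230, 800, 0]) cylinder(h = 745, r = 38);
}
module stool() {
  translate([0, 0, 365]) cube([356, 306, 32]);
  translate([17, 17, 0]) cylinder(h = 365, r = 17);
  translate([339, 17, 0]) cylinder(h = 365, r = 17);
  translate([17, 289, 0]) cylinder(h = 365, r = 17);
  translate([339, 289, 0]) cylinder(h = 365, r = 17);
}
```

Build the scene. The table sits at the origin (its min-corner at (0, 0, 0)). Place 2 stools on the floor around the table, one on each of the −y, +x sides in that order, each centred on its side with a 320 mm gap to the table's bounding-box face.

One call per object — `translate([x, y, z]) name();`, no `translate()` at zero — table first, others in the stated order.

table();
translate([480, -626, 0]) stool();
translate([1636, 290, 0]) stool();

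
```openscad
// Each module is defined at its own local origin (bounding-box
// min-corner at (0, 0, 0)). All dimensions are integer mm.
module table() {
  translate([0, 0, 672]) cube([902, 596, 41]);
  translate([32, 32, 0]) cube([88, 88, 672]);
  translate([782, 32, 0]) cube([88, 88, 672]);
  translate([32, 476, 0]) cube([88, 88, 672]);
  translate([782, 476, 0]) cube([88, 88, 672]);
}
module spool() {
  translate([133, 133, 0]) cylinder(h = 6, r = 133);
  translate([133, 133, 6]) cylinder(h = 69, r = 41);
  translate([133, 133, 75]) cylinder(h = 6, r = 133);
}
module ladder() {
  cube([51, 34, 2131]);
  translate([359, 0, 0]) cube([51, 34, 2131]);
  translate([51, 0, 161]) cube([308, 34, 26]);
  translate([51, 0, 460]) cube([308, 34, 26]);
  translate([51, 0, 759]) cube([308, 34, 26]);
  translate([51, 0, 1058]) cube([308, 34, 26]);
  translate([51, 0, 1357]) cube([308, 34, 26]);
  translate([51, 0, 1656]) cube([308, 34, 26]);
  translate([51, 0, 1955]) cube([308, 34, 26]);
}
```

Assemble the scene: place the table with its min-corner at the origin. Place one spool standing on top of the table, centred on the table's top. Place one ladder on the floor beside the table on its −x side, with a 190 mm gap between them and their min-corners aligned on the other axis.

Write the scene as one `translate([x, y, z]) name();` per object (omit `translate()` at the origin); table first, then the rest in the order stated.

table();
translate([318, 165, 713]) spool();
translate([-600, 0, 0]) ladder();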